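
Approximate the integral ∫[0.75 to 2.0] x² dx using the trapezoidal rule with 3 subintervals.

f(x) = x²
a = 0.75, b = 2.0, n = 3
h = (b - a)/n = 0.416667

Trapezoidal rule: (h/2)[f(x₀) + 2f(x₁) + 2f(x₂) + ... + f(xₙ)]

x_0 = 0.7500, f(x_0) = 0.562500, coefficient = 1
x_1 = 1.1667, f(x_1) = 1.361111, coefficient = 2
x_2 = 1.5833, f(x_2) = 2.506944, coefficient = 2
x_3 = 2.0000, f(x_3) = 4.000000, coefficient = 1

I ≈ (0.416667/2) × 12.298611 = 2.562211
Exact value: 2.526042
Error: 0.036169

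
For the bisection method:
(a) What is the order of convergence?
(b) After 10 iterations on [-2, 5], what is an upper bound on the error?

(a) Bisection has linear (order 1) convergence; the error is halved each step.

(b) Error bound = (b-a)/2^n = (5 - (-2))/2^{10}
    = 7/2^{10}

(a) 1 (linear); (b) error ≤ 6.84e-03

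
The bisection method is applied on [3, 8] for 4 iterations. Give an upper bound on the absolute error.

Bisection error bound: |error| ≤ (b-a)/2^n
|error| ≤ (8 - 3)/2^4 = 5/2^4
|error| ≤ 0.3125000000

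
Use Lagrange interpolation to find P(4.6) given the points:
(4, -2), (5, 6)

Lagrange interpolation formula:
P(x) = Σ yᵢ × Lᵢ(x)
where Lᵢ(x) = Π_{j≠i} (x - xⱼ)/(xᵢ - xⱼ)

L_0(4.6) = (4.6 - 5)/(4 - 5) = 0.400000
L_1(4.6) = (4.6 - 4)/(5 - 4) = 0.600000

P(4.6) = (-2)×L_0(4.6) + 6×L_1(4.6)
P(4.6) = 2.800000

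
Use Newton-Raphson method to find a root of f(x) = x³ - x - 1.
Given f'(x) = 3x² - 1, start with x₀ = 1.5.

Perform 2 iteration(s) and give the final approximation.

f(x) = x³ - x - 1
f'(x) = 3x² - 1
x₀ = 1.5

Newton-Raphson formula: x_{n+1} = x_n - f(x_n)/f'(x_n)

Iteration 1:
  f(1.500000) = 0.875000
  f'(1.500000) = 5.750000
  x_1 = 1.500000 - 0.875000/5.750000 = 1.347826
Iteration 2:
  f(1.347826) = 0.100682
  f'(1.347826) = 4.449905
  x_2 = 1.347826 - 0.100682/4.449905 = 1.325200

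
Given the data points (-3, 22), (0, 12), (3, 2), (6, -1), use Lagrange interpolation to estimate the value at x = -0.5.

Lagrange interpolation formula:
P(x) = Σ yᵢ × Lᵢ(x)
where Lᵢ(x) = Π_{j≠i} (x - xⱼ)/(xᵢ - xⱼ)

L_0(-0.5) = (-0.5 - 0)/(-3 - 0) × (-0.5 - 3)/(-3 - 3) × (-0.5 - 6)/(-3 - 6) = 0.070216
L_1(-0.5) = (-0.5 - (-3))/(0 - (-3)) × (-0.5 - 3)/(0 - 3) × (-0.5 - 6)/(0 - 6) = 1.053241
L_2(-0.5) = (-0.5 - (-3))/(3 - (-3)) × (-0.5 - 0)/(3 - 0) × (-0.5 - 6)/(3 - 6) = -0.150463
L_3(-0.5) = (-0.5 - (-3))/(6 - (-3)) × (-0.5 - 0)/(6 - 0) × (-0.5 - 3)/(6 - 3) = 0.027006

P(-0.5) = 22×L_0(-0.5) + 12×L_1(-0.5) + 2×L_2(-0.5) + (-1)×L_3(-0.5)
P(-0.5) = 13.855710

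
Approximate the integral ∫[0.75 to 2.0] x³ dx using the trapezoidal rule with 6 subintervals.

f(x) = x³
a = 0.75, b = 2.0, n = 6
h = (b - a)/n = 0.208333

Trapezoidal rule: (h/2)[f(x₀) + 2f(x₁) + 2f(x₂) + ... + f(xₙ)]

x_0 = 0.7500, f(x_0) = 0.421875, coefficient = 1
x_1 = 0.9583, f(x_1) = 0.880136, coefficient = 2
x_2 = 1.1667, f(x_2) = 1.587963, coefficient = 2
x_3 = 1.3750, f(x_3) = 2.599609, coefficient = 2
x_4 = 1.5833, f(x_4) = 3.969329, coefficient = 2
x_5 = 1.7917, f(x_5) = 5.751374, coefficient = 2
x_6 = 2.0000, f(x_6) = 8.000000, coefficient = 1

I ≈ (0.208333/2) × 37.998698 = 3.958198
Exact value: 3.920898
Error: 0.037299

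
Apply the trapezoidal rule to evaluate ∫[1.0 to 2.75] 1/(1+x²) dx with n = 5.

f(x) = 1/(1+x²)
a = 1.0, b = 2.75, n = 5
h = (b - a)/n = 0.350000

Trapezoidal rule: (h/2)[f(x₀) + 2f(x₁) + 2f(x₂) + ... + f(xₙ)]

x_0 = 1.0000, f(x_0) = 0.500000, coefficient = 1
x_1 = 1.3500, f(x_1) = 0.354296, coefficient = 2
x_2 = 1.7000, f(x_2) = 0.257069, coefficient = 2
x_3 = 2.0500, f(x_3) = 0.192215, coefficient = 2
x_4 = 2.4000, f(x_4) = 0.147929, coefficient = 2
x_5 = 2.7500, f(x_5) = 0.116788, coefficient = 1

I ≈ (0.350000/2) × 2.519807 = 0.440966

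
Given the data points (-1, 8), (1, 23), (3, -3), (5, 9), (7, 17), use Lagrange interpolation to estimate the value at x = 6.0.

Lagrange interpolation formula:
P(x) = Σ yᵢ × Lᵢ(x)
where Lᵢ(x) = Π_{j≠i} (x - xⱼ)/(xᵢ - xⱼ)

L_0(6.0) = (6.0 - 1)/(-1 - 1) × (6.0 - 3)/(-1 - 3) × (6.0 - 5)/(-1 - 5) × (6.0 - 7)/(-1 - 7) = -0.039062
L_1(6.0) = (6.0 - (-1))/(1 - (-1)) × (6.0 - 3)/(1 - 3) × (6.0 - 5)/(1 - 5) × (6.0 - 7)/(1 - 7) = 0.218750
L_2(6.0) = (6.0 - (-1))/(3 - (-1)) × (6.0 - 1)/(3 - 1) × (6.0 - 5)/(3 - 5) × (6.0 - 7)/(3 - 7) = -0.546875
L_3(6.0) = (6.0 - (-1))/(5 - (-1)) × (6.0 - 1)/(5 - 1) × (6.0 - 3)/(5 - 3) × (6.0 - 7)/(5 - 7) = 1.093750
L_4(6.0) = (6.0 - (-1))/(7 - (-1)) × (6.0 - 1)/(7 - 1) × (6.0 - 3)/(7 - 3) × (6.0 - 5)/(7 - 5) = 0.273438

P(6.0) = 8×L_0(6.0) + 23×L_1(6.0) + (-3)×L_2(6.0) + 9×L_3(6.0) + 17×L_4(6.0)
P(6.0) = 20.851562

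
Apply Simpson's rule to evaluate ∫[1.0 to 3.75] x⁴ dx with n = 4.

f(x) = x⁴
a = 1.0, b = 3.75, n = 4
h = (b - a)/n = 0.687500

Simpson's rule: (h/3)[f(x₀) + 4f(x₁) + 2f(x₂) + ... + f(xₙ)]

x_0 = 1.0000, f(x_0) = 1.000000, coefficient = 1
x_1 = 1.6875, f(x_1) = 8.109146, coefficient = 4
x_2 = 2.3750, f(x_2) = 31.816650, coefficient = 2
x_3 = 3.0625, f(x_3) = 87.963882, coefficient = 4
x_4 = 3.7500, f(x_4) = 197.753906, coefficient = 1

I ≈ (0.687500/3) × 646.679321 = 148.197344
Exact value: 148.115430
Error: 0.081915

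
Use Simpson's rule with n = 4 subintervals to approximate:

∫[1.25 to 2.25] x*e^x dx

f(x) = x*e^x
a = 1.25, b = 2.25, n = 4
h = (b - a)/n = 0.250000

Simpson's rule: (h/3)[f(x₀) + 4f(x₁) + 2f(x₂) + ... + f(xₙ)]

x_0 = 1.2500, f(x_0) = 4.362929, coefficient = 1
x_1 = 1.5000, f(x_1) = 6.722534, coefficient = 4
x_2 = 1.7500, f(x_2) = 10.070555, coefficient = 2
x_3 = 2.0000, f(x_3) = 14.778112, coefficient = 4
x_4 = 2.2500, f(x_4) = 21.347406, coefficient = 1

I ≈ (0.250000/3) × 131.854027 = 10.987836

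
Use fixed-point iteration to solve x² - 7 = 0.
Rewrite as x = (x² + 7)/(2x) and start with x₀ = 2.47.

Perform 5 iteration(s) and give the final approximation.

Equation: x² - 7 = 0
Fixed-point form: x = (x² + 7)/(2x)
x₀ = 2.47

x_1 = g(2.470000) = 2.652004
x_2 = g(2.652004) = 2.645759
x_3 = g(2.645759) = 2.645751
x_4 = g(2.645751) = 2.645751
x_5 = g(2.645751) = 2.645751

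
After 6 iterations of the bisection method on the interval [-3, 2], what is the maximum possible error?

Bisection error bound: |error| ≤ (b-a)/2^n
|error| ≤ (2 - (-3))/2^6 = 5/2^6
|error| ≤ 0.0781250000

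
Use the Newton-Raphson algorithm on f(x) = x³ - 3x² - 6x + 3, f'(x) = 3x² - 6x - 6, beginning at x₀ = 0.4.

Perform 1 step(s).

f(x) = x³ - 3x² - 6x + 3
f'(x) = 3x² - 6x - 6
x₀ = 0.4

Newton-Raphson formula: x_{n+1} = x_n - f(x_n)/f'(x_n)

Iteration 1:
  f(0.400000) = 0.184000
  f'(0.400000) = -7.920000
  x_1 = 0.400000 - 0.184000/(-7.920000) = 0.423232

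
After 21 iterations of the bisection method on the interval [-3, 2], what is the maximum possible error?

Bisection error bound: |error| ≤ (b-a)/2^n
|error| ≤ (2 - (-3))/2^21 = 5/2^21
|error| ≤ 0.0000023842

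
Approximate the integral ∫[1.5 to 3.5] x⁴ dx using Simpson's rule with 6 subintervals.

f(x) = x⁴
a = 1.5, b = 3.5, n = 6
h = (b - a)/n = 0.333333

Simpson's rule: (h/3)[f(x₀) + 4f(x₁) + 2f(x₂) + ... + f(xₙ)]

x_0 = 1.5000, f(x_0) = 5.062500, coefficient = 1
x_1 = 1.8333, f(x_1) = 11.297068, coefficient = 4
x_2 = 2.1667, f(x_2) = 22.037809, coefficient = 2
x_3 = 2.5000, f(x_3) = 39.062500, coefficient = 4
x_4 = 2.8333, f(x_4) = 64.445216, coefficient = 2
x_5 = 3.1667, f(x_5) = 100.556327, coefficient = 4
x_6 = 3.5000, f(x_6) = 150.062500, coefficient = 1

I ≈ (0.333333/3) × 931.754630 = 103.528292
Exact value: 103.525000
Error: 0.003292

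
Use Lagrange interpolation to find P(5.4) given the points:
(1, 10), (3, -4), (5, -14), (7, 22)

Lagrange interpolation formula:
P(x) = Σ yᵢ × Lᵢ(x)
where Lᵢ(x) = Π_{j≠i} (x - xⱼ)/(xᵢ - xⱼ)

L_0(5.4) = (5.4 - 3)/(1 - 3) × (5.4 - 5)/(1 - 5) × (5.4 - 7)/(1 - 7) = 0.032000
L_1(5.4) = (5.4 - 1)/(3 - 1) × (5.4 - 5)/(3 - 5) × (5.4 - 7)/(3 - 7) = -0.176000
L_2(5.4) = (5.4 - 1)/(5 - 1) × (5.4 - 3)/(5 - 3) × (5.4 - 7)/(5 - 7) = 1.056000
L_3(5.4) = (5.4 - 1)/(7 - 1) × (5.4 - 3)/(7 - 3) × (5.4 - 5)/(7 - 5) = 0.088000

P(5.4) = 10×L_0(5.4) + (-4)×L_1(5.4) + (-14)×L_2(5.4) + 22×L_3(5.4)
P(5.4) = -11.824000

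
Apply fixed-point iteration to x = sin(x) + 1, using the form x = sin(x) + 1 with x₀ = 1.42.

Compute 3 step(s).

Equation: x = sin(x) + 1
Fixed-point form: x = sin(x) + 1
x₀ = 1.42

x_1 = g(1.420000) = 1.988652
x_2 = g(1.988652) = 1.913961
x_3 = g(1.913961) = 1.941694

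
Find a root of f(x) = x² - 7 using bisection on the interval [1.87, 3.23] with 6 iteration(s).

f(x) = x² - 7
Initial interval: [1.87, 3.23]

Iteration 1:
  c_1 = (1.870000 + 3.230000)/2 = 2.550000
  f(c_1) = f(2.550000) = -0.497500
  f(a) × f(c) ≥ 0, new interval: [2.550000, 3.230000]
Iteration 2:
  c_2 = (2.550000 + 3.230000)/2 = 2.890000
  f(c_2) = f(2.890000) = 1.352100
  f(a) × f(c) < 0, new interval: [2.550000, 2.890000]
Iteration 3:
  c_3 = (2.550000 + 2.890000)/2 = 2.720000
  f(c_3) = f(2.720000) = 0.398400
  f(a) × f(c) < 0, new interval: [2.550000, 2.720000]
Iteration 4:
  c_4 = (2.550000 + 2.720000)/2 = 2.635000
  f(c_4) = f(2.635000) = -0.056775
  f(a) × f(c) ≥ 0, new interval: [2.635000, 2.720000]
Iteration 5:
  c_5 = (2.635000 + 2.720000)/2 = 2.677500
  f(c_5) = f(2.677500) = 0.169006
  f(a) × f(c) < 0, new interval: [2.635000, 2.677500]
Iteration 6:
  c_6 = (2.635000 + 2.677500)/2 = 2.656250
  f(c_6) = f(2.656250) = 0.055664
  f(a) × f(c) < 0, new interval: [2.635000, 2.656250]

After 6 iteration(s), the approximation is c_6 = 2.656250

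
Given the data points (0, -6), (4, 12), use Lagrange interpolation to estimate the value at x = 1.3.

Lagrange interpolation formula:
P(x) = Σ yᵢ × Lᵢ(x)
where Lᵢ(x) = Π_{j≠i} (x - xⱼ)/(xᵢ - xⱼ)

L_0(1.3) = (1.3 - 4)/(0 - 4) = 0.675000
L_1(1.3) = (1.3 - 0)/(4 - 0) = 0.325000

P(1.3) = (-6)×L_0(1.3) + 12×L_1(1.3)
P(1.3) = -0.150000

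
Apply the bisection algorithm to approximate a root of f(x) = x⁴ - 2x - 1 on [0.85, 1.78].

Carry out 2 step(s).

f(x) = x⁴ - 2x - 1
Initial interval: [0.85, 1.78]

Iteration 1:
  c_1 = (0.850000 + 1.780000)/2 = 1.315000
  f(c_1) = f(1.315000) = -0.639781
  f(a) × f(c) ≥ 0, new interval: [1.315000, 1.780000]
Iteration 2:
  c_2 = (1.315000 + 1.780000)/2 = 1.547500
  f(c_2) = f(1.547500) = 1.639857
  f(a) × f(c) < 0, new interval: [1.315000, 1.547500]

After 2 iteration(s), the approximation is c_2 = 1.547500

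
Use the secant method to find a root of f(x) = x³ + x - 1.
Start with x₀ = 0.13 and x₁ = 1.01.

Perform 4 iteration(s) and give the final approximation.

f(x) = x³ + x - 1
x₀ = 0.13, x₁ = 1.01

Secant formula: x_{n+1} = x_n - f(x_n)(x_n - x_{n-1})/(f(x_n) - f(x_{n-1}))

Iteration 1:
  f(0.130000) = -0.867803
  f(1.010000) = 1.040301
  x_2 = 1.010000 - 1.040301×(1.010000 - 0.130000)/(1.040301 - (-0.867803))
       = 0.530223
Iteration 2:
  f(1.010000) = 1.040301
  f(0.530223) = -0.320712
  x_3 = 0.530223 - (-0.320712)×(0.530223 - 1.010000)/(-0.320712 - 1.040301)
       = 0.643279
Iteration 3:
  f(0.530223) = -0.320712
  f(0.643279) = -0.090528
  x_4 = 0.643279 - (-0.090528)×(0.643279 - 0.530223)/(-0.090528 - (-0.320712))
       = 0.687742
Iteration 4:
  f(0.643279) = -0.090528
  f(0.687742) = 0.013036
  x_5 = 0.687742 - 0.013036×(0.687742 - 0.643279)/(0.013036 - (-0.090528))
       = 0.682145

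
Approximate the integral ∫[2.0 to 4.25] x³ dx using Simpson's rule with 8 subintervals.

f(x) = x³
a = 2.0, b = 4.25, n = 8
h = (b - a)/n = 0.281250

Simpson's rule: (h/3)[f(x₀) + 4f(x₁) + 2f(x₂) + ... + f(xₙ)]

x_0 = 2.0000, f(x_0) = 8.000000, coefficient = 1
x_1 = 2.2812, f(x_1) = 11.871857, coefficient = 4
x_2 = 2.5625, f(x_2) = 16.826416, coefficient = 2
x_3 = 2.8438, f(x_3) = 22.997162, coefficient = 4
x_4 = 3.1250, f(x_4) = 30.517578, coefficient = 2
x_5 = 3.4062, f(x_5) = 39.521149, coefficient = 4
x_6 = 3.6875, f(x_6) = 50.141357, coefficient = 2
x_7 = 3.9688, f(x_7) = 62.511688, coefficient = 4
x_8 = 4.2500, f(x_8) = 76.765625, coefficient = 1

I ≈ (0.281250/3) × 827.343750 = 77.563477
Exact value: 77.563477
Error: 0.000000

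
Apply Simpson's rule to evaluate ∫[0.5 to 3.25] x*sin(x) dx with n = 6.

f(x) = x*sin(x)
a = 0.5, b = 3.25, n = 6
h = (b - a)/n = 0.458333

Simpson's rule: (h/3)[f(x₀) + 4f(x₁) + 2f(x₂) + ... + f(xₙ)]

x_0 = 0.5000, f(x_0) = 0.239713, coefficient = 1
x_1 = 0.9583, f(x_1) = 0.784141, coefficient = 4
x_2 = 1.4167, f(x_2) = 1.399873, coefficient = 2
x_3 = 1.8750, f(x_3) = 1.788911, coefficient = 4
x_4 = 2.3333, f(x_4) = 1.687200, coefficient = 2
x_5 = 2.7917, f(x_5) = 0.957062, coefficient = 4
x_6 = 3.2500, f(x_6) = -0.351634, coefficient = 1

I ≈ (0.458333/3) × 20.182683 = 3.083466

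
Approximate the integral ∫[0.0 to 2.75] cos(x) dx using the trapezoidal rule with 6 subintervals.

f(x) = cos(x)
a = 0.0, b = 2.75, n = 6
h = (b - a)/n = 0.458333

Trapezoidal rule: (h/2)[f(x₀) + 2f(x₁) + 2f(x₂) + ... + f(xₙ)]

x_0 = 0.0000, f(x_0) = 1.000000, coefficient = 1
x_1 = 0.4583, f(x_1) = 0.896791, coefficient = 2
x_2 = 0.9167, f(x_2) = 0.608469, coefficient = 2
x_3 = 1.3750, f(x_3) = 0.194548, coefficient = 2
x_4 = 1.8333, f(x_4) = -0.259531, coefficient = 2
x_5 = 2.2917, f(x_5) = -0.660039, coefficient = 2
x_6 = 2.7500, f(x_6) = -0.924302, coefficient = 1

I ≈ (0.458333/2) × 1.636173 = 0.374956
Exact value: 0.381661
Error: 0.006705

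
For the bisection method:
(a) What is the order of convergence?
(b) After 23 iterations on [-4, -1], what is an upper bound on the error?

(a) Bisection has linear (order 1) convergence; the error is halved each step.

(b) Error bound = (b-a)/2^n = (-1 - (-4))/2^{23}
    = 3/2^{23}

(a) 1 (linear); (b) error ≤ 3.58e-07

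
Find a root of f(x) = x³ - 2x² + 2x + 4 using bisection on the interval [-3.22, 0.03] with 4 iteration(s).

f(x) = x³ - 2x² + 2x + 4
Initial interval: [-3.22, 0.03]

Iteration 1:
  c_1 = (-3.220000 + 0.030000)/2 = -1.595000
  f(c_1) = f(-1.595000) = -8.335770
  f(a) × f(c) ≥ 0, new interval: [-1.595000, 0.030000]
Iteration 2:
  c_2 = (-1.595000 + 0.030000)/2 = -0.782500
  f(c_2) = f(-0.782500) = 0.731258
  f(a) × f(c) < 0, new interval: [-1.595000, -0.782500]
Iteration 3:
  c_3 = (-1.595000 + (-0.782500))/2 = -1.188750
  f(c_3) = f(-1.188750) = -2.883607
  f(a) × f(c) ≥ 0, new interval: [-1.188750, -0.782500]
Iteration 4:
  c_4 = (-1.188750 + (-0.782500))/2 = -0.985625
  f(c_4) = f(-0.985625) = -0.871655
  f(a) × f(c) ≥ 0, new interval: [-0.985625, -0.782500]

After 4 iteration(s), the approximation is c_4 = -0.985625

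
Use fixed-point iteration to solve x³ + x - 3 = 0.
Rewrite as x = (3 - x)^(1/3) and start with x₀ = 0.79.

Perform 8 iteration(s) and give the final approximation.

Equation: x³ + x - 3 = 0
Fixed-point form: x = (3 - x)^(1/3)
x₀ = 0.79

x_1 = g(0.790000) = 1.302559
x_2 = g(1.302559) = 1.192884
x_3 = g(1.192884) = 1.218041
x_4 = g(1.218041) = 1.212363
x_5 = g(1.212363) = 1.213649
x_6 = g(1.213649) = 1.213358
x_7 = g(1.213358) = 1.213424
x_8 = g(1.213424) = 1.213409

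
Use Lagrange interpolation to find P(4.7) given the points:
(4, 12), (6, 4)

Lagrange interpolation formula:
P(x) = Σ yᵢ × Lᵢ(x)
where Lᵢ(x) = Π_{j≠i} (x - xⱼ)/(xᵢ - xⱼ)

L_0(4.7) = (4.7 - 6)/(4 - 6) = 0.650000
L_1(4.7) = (4.7 - 4)/(6 - 4) = 0.350000

P(4.7) = 12×L_0(4.7) + 4×L_1(4.7)
P(4.7) = 9.200000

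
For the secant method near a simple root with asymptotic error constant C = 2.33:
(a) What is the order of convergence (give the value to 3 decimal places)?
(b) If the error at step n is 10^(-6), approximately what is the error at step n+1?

(a) Secant method has superlinear convergence with order φ = (1+√5)/2 ≈ 1.618.
    This means |e_{n+1}| ≈ C|e_n|^1.618.

(b) With |e_n| = 10^(-6) and C = 2.33:
    |e_{n+1}| ≈ 2.33 × (10^(-6))^1.618 = 2.33 × 10^(-9.71)

(a) ≈ 1.618 (golden ratio); (b) |e_{n+1}| ≈ 4.562e-10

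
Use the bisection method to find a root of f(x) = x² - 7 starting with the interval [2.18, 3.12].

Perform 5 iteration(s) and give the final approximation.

f(x) = x² - 7
Initial interval: [2.18, 3.12]

Iteration 1:
  c_1 = (2.180000 + 3.120000)/2 = 2.650000
  f(c_1) = f(2.650000) = 0.022500
  f(a) × f(c) < 0, new interval: [2.180000, 2.650000]
Iteration 2:
  c_2 = (2.180000 + 2.650000)/2 = 2.415000
  f(c_2) = f(2.415000) = -1.167775
  f(a) × f(c) ≥ 0, new interval: [2.415000, 2.650000]
Iteration 3:
  c_3 = (2.415000 + 2.650000)/2 = 2.532500
  f(c_3) = f(2.532500) = -0.586444
  f(a) × f(c) ≥ 0, new interval: [2.532500, 2.650000]
Iteration 4:
  c_4 = (2.532500 + 2.650000)/2 = 2.591250
  f(c_4) = f(2.591250) = -0.285423
  f(a) × f(c) ≥ 0, new interval: [2.591250, 2.650000]
Iteration 5:
  c_5 = (2.591250 + 2.650000)/2 = 2.620625
  f(c_5) = f(2.620625) = -0.132325
  f(a) × f(c) ≥ 0, new interval: [2.620625, 2.650000]

After 5 iteration(s), the approximation is c_5 = 2.620625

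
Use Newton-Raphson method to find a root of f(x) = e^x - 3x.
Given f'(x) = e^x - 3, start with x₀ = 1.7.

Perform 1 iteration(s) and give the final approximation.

f(x) = e^x - 3x
f'(x) = e^x - 3
x₀ = 1.7

Newton-Raphson formula: x_{n+1} = x_n - f(x_n)/f'(x_n)

Iteration 1:
  f(1.700000) = 0.373947
  f'(1.700000) = 2.473947
  x_1 = 1.700000 - 0.373947/2.473947 = 1.548846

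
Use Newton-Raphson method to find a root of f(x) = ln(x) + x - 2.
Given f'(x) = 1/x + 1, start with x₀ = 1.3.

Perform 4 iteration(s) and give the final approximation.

f(x) = ln(x) + x - 2
f'(x) = 1/x + 1
x₀ = 1.3

Newton-Raphson formula: x_{n+1} = x_n - f(x_n)/f'(x_n)

Iteration 1:
  f(1.300000) = -0.437636
  f'(1.300000) = 1.769231
  x_1 = 1.300000 - (-0.437636)/1.769231 = 1.547359
Iteration 2:
  f(1.547359) = -0.016091
  f'(1.547359) = 1.646262
  x_2 = 1.547359 - (-0.016091)/1.646262 = 1.557134
Iteration 3:
  f(1.557134) = -0.000020
  f'(1.557134) = 1.642206
  x_3 = 1.557134 - (-0.000020)/1.642206 = 1.557146
Iteration 4:
  f(1.557146) = 0.000000
  f'(1.557146) = 1.642201
  x_4 = 1.557146 - 0.000000/1.642201 = 1.557146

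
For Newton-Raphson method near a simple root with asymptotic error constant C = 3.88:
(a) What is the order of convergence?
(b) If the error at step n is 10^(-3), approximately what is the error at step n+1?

(a) Newton-Raphson has quadratic (order 2) convergence near simple roots.
    This means |e_{n+1}| ≈ C|e_n|².

(b) With |e_n| = 10^(-3) and C = 3.88:
    |e_{n+1}| ≈ 3.88 × (10^(-3))² = 3.88 × 10^(-6)

(a) 2 (quadratic); (b) |e_{n+1}| ≈ 3.880e-06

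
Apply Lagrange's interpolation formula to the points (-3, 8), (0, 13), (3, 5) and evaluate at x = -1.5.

Lagrange interpolation formula:
P(x) = Σ yᵢ × Lᵢ(x)
where Lᵢ(x) = Π_{j≠i} (x - xⱼ)/(xᵢ - xⱼ)

L_0(-1.5) = (-1.5 - 0)/(-3 - 0) × (-1.5 - 3)/(-3 - 3) = 0.375000
L_1(-1.5) = (-1.5 - (-3))/(0 - (-3)) × (-1.5 - 3)/(0 - 3) = 0.750000
L_2(-1.5) = (-1.5 - (-3))/(3 - (-3)) × (-1.5 - 0)/(3 - 0) = -0.125000

P(-1.5) = 8×L_0(-1.5) + 13×L_1(-1.5) + 5×L_2(-1.5)
P(-1.5) = 12.125000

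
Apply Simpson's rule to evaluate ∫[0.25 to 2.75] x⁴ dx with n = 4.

f(x) = x⁴
a = 0.25, b = 2.75, n = 4
h = (b - a)/n = 0.625000

Simpson's rule: (h/3)[f(x₀) + 4f(x₁) + 2f(x₂) + ... + f(xₙ)]

x_0 = 0.2500, f(x_0) = 0.003906, coefficient = 1
x_1 = 0.8750, f(x_1) = 0.586182, coefficient = 4
x_2 = 1.5000, f(x_2) = 5.062500, coefficient = 2
x_3 = 2.1250, f(x_3) = 20.390869, coefficient = 4
x_4 = 2.7500, f(x_4) = 57.191406, coefficient = 1

I ≈ (0.625000/3) × 151.228516 = 31.505941
Exact value: 31.455078
Error: 0.050863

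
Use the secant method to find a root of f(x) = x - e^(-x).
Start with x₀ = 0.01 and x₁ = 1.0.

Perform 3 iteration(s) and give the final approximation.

f(x) = x - e^(-x)
x₀ = 0.01, x₁ = 1.0

Secant formula: x_{n+1} = x_n - f(x_n)(x_n - x_{n-1})/(f(x_n) - f(x_{n-1}))

Iteration 1:
  f(0.010000) = -0.980050
  f(1.000000) = 0.632121
  x_2 = 1.000000 - 0.632121×(1.000000 - 0.010000)/(0.632121 - (-0.980050))
       = 0.611828
Iteration 2:
  f(1.000000) = 0.632121
  f(0.611828) = 0.069470
  x_3 = 0.611828 - 0.069470×(0.611828 - 1.000000)/(0.069470 - 0.632121)
       = 0.563901
Iteration 3:
  f(0.611828) = 0.069470
  f(0.563901) = -0.005084
  x_4 = 0.563901 - (-0.005084)×(0.563901 - 0.611828)/(-0.005084 - 0.069470)
       = 0.567169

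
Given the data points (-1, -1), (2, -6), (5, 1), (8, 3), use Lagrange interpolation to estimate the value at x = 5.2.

Lagrange interpolation formula:
P(x) = Σ yᵢ × Lᵢ(x)
where Lᵢ(x) = Π_{j≠i} (x - xⱼ)/(xᵢ - xⱼ)

L_0(5.2) = (5.2 - 2)/(-1 - 2) × (5.2 - 5)/(-1 - 5) × (5.2 - 8)/(-1 - 8) = 0.011062
L_1(5.2) = (5.2 - (-1))/(2 - (-1)) × (5.2 - 5)/(2 - 5) × (5.2 - 8)/(2 - 8) = -0.064296
L_2(5.2) = (5.2 - (-1))/(5 - (-1)) × (5.2 - 2)/(5 - 2) × (5.2 - 8)/(5 - 8) = 1.028741
L_3(5.2) = (5.2 - (-1))/(8 - (-1)) × (5.2 - 2)/(8 - 2) × (5.2 - 5)/(8 - 5) = 0.024494

P(5.2) = (-1)×L_0(5.2) + (-6)×L_1(5.2) + 1×L_2(5.2) + 3×L_3(5.2)
P(5.2) = 1.476938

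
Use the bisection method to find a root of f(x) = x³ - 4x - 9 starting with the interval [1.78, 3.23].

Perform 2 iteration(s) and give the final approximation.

f(x) = x³ - 4x - 9
Initial interval: [1.78, 3.23]

Iteration 1:
  c_1 = (1.780000 + 3.230000)/2 = 2.505000
  f(c_1) = f(2.505000) = -3.301062
  f(a) × f(c) ≥ 0, new interval: [2.505000, 3.230000]
Iteration 2:
  c_2 = (2.505000 + 3.230000)/2 = 2.867500
  f(c_2) = f(2.867500) = 3.108180
  f(a) × f(c) < 0, new interval: [2.505000, 2.867500]

After 2 iteration(s), the approximation is c_2 = 2.867500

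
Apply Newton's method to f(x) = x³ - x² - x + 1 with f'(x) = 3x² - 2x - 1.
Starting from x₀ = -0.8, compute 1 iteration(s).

f(x) = x³ - x² - x + 1
f'(x) = 3x² - 2x - 1
x₀ = -0.8

Newton-Raphson formula: x_{n+1} = x_n - f(x_n)/f'(x_n)

Iteration 1:
  f(-0.800000) = 0.648000
  f'(-0.800000) = 2.520000
  x_1 = -0.800000 - 0.648000/2.520000 = -1.057143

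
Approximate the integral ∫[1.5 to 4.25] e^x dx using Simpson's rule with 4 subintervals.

f(x) = e^x
a = 1.5, b = 4.25, n = 4
h = (b - a)/n = 0.687500

Simpson's rule: (h/3)[f(x₀) + 4f(x₁) + 2f(x₂) + ... + f(xₙ)]

x_0 = 1.5000, f(x_0) = 4.481689, coefficient = 1
x_1 = 2.1875, f(x_1) = 8.912903, coefficient = 4
x_2 = 2.8750, f(x_2) = 17.725424, coefficient = 2
x_3 = 3.5625, f(x_3) = 35.251215, coefficient = 4
x_4 = 4.2500, f(x_4) = 70.105412, coefficient = 1

I ≈ (0.687500/3) × 286.694422 = 65.700805
Exact value: 65.623723
Error: 0.077082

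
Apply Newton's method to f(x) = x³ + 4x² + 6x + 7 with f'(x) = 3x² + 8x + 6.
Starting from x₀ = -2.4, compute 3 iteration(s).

f(x) = x³ + 4x² + 6x + 7
f'(x) = 3x² + 8x + 6
x₀ = -2.4

Newton-Raphson formula: x_{n+1} = x_n - f(x_n)/f'(x_n)

Iteration 1:
  f(-2.400000) = 1.816000
  f'(-2.400000) = 4.080000
  x_1 = -2.400000 - 1.816000/4.080000 = -2.845098
Iteration 2:
  f(-2.845098) = -0.722139
  f'(-2.845098) = 7.522964
  x_2 = -2.845098 - (-0.722139)/7.522964 = -2.749107
Iteration 3:
  f(-2.749107) = -0.040905
  f'(-2.749107) = 6.679910
  x_3 = -2.749107 - (-0.040905)/6.679910 = -2.742983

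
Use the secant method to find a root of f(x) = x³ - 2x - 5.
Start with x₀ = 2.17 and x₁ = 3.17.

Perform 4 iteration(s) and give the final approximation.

f(x) = x³ - 2x - 5
x₀ = 2.17, x₁ = 3.17

Secant formula: x_{n+1} = x_n - f(x_n)(x_n - x_{n-1})/(f(x_n) - f(x_{n-1}))

Iteration 1:
  f(2.170000) = 0.878313
  f(3.170000) = 20.515013
  x_2 = 3.170000 - 20.515013×(3.170000 - 2.170000)/(20.515013 - 0.878313)
       = 2.125272
Iteration 2:
  f(3.170000) = 20.515013
  f(2.125272) = 0.348843
  x_3 = 2.125272 - 0.348843×(2.125272 - 3.170000)/(0.348843 - 20.515013)
       = 2.107200
Iteration 3:
  f(2.125272) = 0.348843
  f(2.107200) = 0.142180
  x_4 = 2.107200 - 0.142180×(2.107200 - 2.125272)/(0.142180 - 0.348843)
       = 2.094766
Iteration 4:
  f(2.107200) = 0.142180
  f(2.094766) = 0.002400
  x_5 = 2.094766 - 0.002400×(2.094766 - 2.107200)/(0.002400 - 0.142180)
       = 2.094553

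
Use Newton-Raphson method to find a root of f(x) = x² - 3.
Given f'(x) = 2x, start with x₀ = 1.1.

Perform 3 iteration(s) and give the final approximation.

f(x) = x² - 3
f'(x) = 2x
x₀ = 1.1

Newton-Raphson formula: x_{n+1} = x_n - f(x_n)/f'(x_n)

Iteration 1:
  f(1.100000) = -1.790000
  f'(1.100000) = 2.200000
  x_1 = 1.100000 - (-1.790000)/2.200000 = 1.913636
Iteration 2:
  f(1.913636) = 0.662004
  f'(1.913636) = 3.827273
  x_2 = 1.913636 - 0.662004/3.827273 = 1.740666
Iteration 3:
  f(1.740666) = 0.029919
  f'(1.740666) = 3.481332
  x_3 = 1.740666 - 0.029919/3.481332 = 1.732072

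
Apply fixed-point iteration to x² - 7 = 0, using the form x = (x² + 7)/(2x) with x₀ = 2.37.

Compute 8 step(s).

Equation: x² - 7 = 0
Fixed-point form: x = (x² + 7)/(2x)
x₀ = 2.37

x_1 = g(2.370000) = 2.661793
x_2 = g(2.661793) = 2.645800
x_3 = g(2.645800) = 2.645751
x_4 = g(2.645751) = 2.645751
x_5 = g(2.645751) = 2.645751
x_6 = g(2.645751) = 2.645751
x_7 = g(2.645751) = 2.645751
x_8 = g(2.645751) = 2.645751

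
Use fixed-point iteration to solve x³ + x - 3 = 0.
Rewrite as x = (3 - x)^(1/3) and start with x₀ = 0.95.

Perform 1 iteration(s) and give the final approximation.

Equation: x³ + x - 3 = 0
Fixed-point form: x = (3 - x)^(1/3)
x₀ = 0.95

x_1 = g(0.950000) = 1.270334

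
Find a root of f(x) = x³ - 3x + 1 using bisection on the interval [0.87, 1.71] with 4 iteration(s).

f(x) = x³ - 3x + 1
Initial interval: [0.87, 1.71]

Iteration 1:
  c_1 = (0.870000 + 1.710000)/2 = 1.290000
  f(c_1) = f(1.290000) = -0.723311
  f(a) × f(c) ≥ 0, new interval: [1.290000, 1.710000]
Iteration 2:
  c_2 = (1.290000 + 1.710000)/2 = 1.500000
  f(c_2) = f(1.500000) = -0.125000
  f(a) × f(c) ≥ 0, new interval: [1.500000, 1.710000]
Iteration 3:
  c_3 = (1.500000 + 1.710000)/2 = 1.605000
  f(c_3) = f(1.605000) = 0.319520
  f(a) × f(c) < 0, new interval: [1.500000, 1.605000]
Iteration 4:
  c_4 = (1.500000 + 1.605000)/2 = 1.552500
  f(c_4) = f(1.552500) = 0.084423
  f(a) × f(c) < 0, new interval: [1.500000, 1.552500]

After 4 iteration(s), the approximation is c_4 = 1.552500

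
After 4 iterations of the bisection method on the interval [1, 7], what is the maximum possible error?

Bisection error bound: |error| ≤ (b-a)/2^n
|error| ≤ (7 - 1)/2^4 = 6/2^4
|error| ≤ 0.3750000000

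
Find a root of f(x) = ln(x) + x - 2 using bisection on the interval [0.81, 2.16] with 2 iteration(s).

f(x) = ln(x) + x - 2
Initial interval: [0.81, 2.16]

Iteration 1:
  c_1 = (0.810000 + 2.160000)/2 = 1.485000
  f(c_1) = f(1.485000) = -0.119585
  f(a) × f(c) ≥ 0, new interval: [1.485000, 2.160000]
Iteration 2:
  c_2 = (1.485000 + 2.160000)/2 = 1.822500
  f(c_2) = f(1.822500) = 0.422709
  f(a) × f(c) < 0, new interval: [1.485000, 1.822500]

After 2 iteration(s), the approximation is c_2 = 1.822500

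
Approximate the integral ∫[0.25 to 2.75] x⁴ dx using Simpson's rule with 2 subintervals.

f(x) = x⁴
a = 0.25, b = 2.75, n = 2
h = (b - a)/n = 1.250000

Simpson's rule: (h/3)[f(x₀) + 4f(x₁) + 2f(x₂) + ... + f(xₙ)]

x_0 = 0.2500, f(x_0) = 0.003906, coefficient = 1
x_1 = 1.5000, f(x_1) = 5.062500, coefficient = 4
x_2 = 2.7500, f(x_2) = 57.191406, coefficient = 1

I ≈ (1.250000/3) × 77.445312 = 32.268880
Exact value: 31.455078
Error: 0.813802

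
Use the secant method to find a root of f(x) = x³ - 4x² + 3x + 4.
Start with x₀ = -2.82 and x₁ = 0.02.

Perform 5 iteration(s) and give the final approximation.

f(x) = x³ - 4x² + 3x + 4
x₀ = -2.82, x₁ = 0.02

Secant formula: x_{n+1} = x_n - f(x_n)(x_n - x_{n-1})/(f(x_n) - f(x_{n-1}))

Iteration 1:
  f(-2.820000) = -58.695368
  f(0.020000) = 4.058408
  x_2 = 0.020000 - 4.058408×(0.020000 - (-2.820000))/(4.058408 - (-58.695368))
       = -0.163668
Iteration 2:
  f(0.020000) = 4.058408
  f(-0.163668) = 3.397462
  x_3 = -0.163668 - 3.397462×(-0.163668 - 0.020000)/(3.397462 - 4.058408)
       = -1.107778
Iteration 3:
  f(-0.163668) = 3.397462
  f(-1.107778) = -5.591459
  x_4 = -1.107778 - (-5.591459)×(-1.107778 - (-0.163668))/(-5.591459 - 3.397462)
       = -0.520505
Iteration 4:
  f(-1.107778) = -5.591459
  f(-0.520505) = 1.213765
  x_5 = -0.520505 - 1.213765×(-0.520505 - (-1.107778))/(1.213765 - (-5.591459))
       = -0.625250
Iteration 5:
  f(-0.520505) = 1.213765
  f(-0.625250) = 0.316068
  x_6 = -0.625250 - 0.316068×(-0.625250 - (-0.520505))/(0.316068 - 1.213765)
       = -0.662129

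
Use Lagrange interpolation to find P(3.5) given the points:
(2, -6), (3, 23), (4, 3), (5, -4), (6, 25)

Lagrange interpolation formula:
P(x) = Σ yᵢ × Lᵢ(x)
where Lᵢ(x) = Π_{j≠i} (x - xⱼ)/(xᵢ - xⱼ)

L_0(3.5) = (3.5 - 3)/(2 - 3) × (3.5 - 4)/(2 - 4) × (3.5 - 5)/(2 - 5) × (3.5 - 6)/(2 - 6) = -0.039062
L_1(3.5) = (3.5 - 2)/(3 - 2) × (3.5 - 4)/(3 - 4) × (3.5 - 5)/(3 - 5) × (3.5 - 6)/(3 - 6) = 0.468750
L_2(3.5) = (3.5 - 2)/(4 - 2) × (3.5 - 3)/(4 - 3) × (3.5 - 5)/(4 - 5) × (3.5 - 6)/(4 - 6) = 0.703125
L_3(3.5) = (3.5 - 2)/(5 - 2) × (3.5 - 3)/(5 - 3) × (3.5 - 4)/(5 - 4) × (3.5 - 6)/(5 - 6) = -0.156250
L_4(3.5) = (3.5 - 2)/(6 - 2) × (3.5 - 3)/(6 - 3) × (3.5 - 4)/(6 - 4) × (3.5 - 5)/(6 - 5) = 0.023438

P(3.5) = (-6)×L_0(3.5) + 23×L_1(3.5) + 3×L_2(3.5) + (-4)×L_3(3.5) + 25×L_4(3.5)
P(3.5) = 14.335938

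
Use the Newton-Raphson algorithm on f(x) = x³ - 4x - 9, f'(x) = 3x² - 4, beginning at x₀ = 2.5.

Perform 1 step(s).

f(x) = x³ - 4x - 9
f'(x) = 3x² - 4
x₀ = 2.5

Newton-Raphson formula: x_{n+1} = x_n - f(x_n)/f'(x_n)

Iteration 1:
  f(2.500000) = -3.375000
  f'(2.500000) = 14.750000
  x_1 = 2.500000 - (-3.375000)/14.750000 = 2.728814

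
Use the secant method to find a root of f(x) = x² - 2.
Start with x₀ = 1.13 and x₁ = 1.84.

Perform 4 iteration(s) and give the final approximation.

f(x) = x² - 2
x₀ = 1.13, x₁ = 1.84

Secant formula: x_{n+1} = x_n - f(x_n)(x_n - x_{n-1})/(f(x_n) - f(x_{n-1}))

Iteration 1:
  f(1.130000) = -0.723100
  f(1.840000) = 1.385600
  x_2 = 1.840000 - 1.385600×(1.840000 - 1.130000)/(1.385600 - (-0.723100))
       = 1.373468
Iteration 2:
  f(1.840000) = 1.385600
  f(1.373468) = -0.113586
  x_3 = 1.373468 - (-0.113586)×(1.373468 - 1.840000)/(-0.113586 - 1.385600)
       = 1.408815
Iteration 3:
  f(1.373468) = -0.113586
  f(1.408815) = -0.015241
  x_4 = 1.408815 - (-0.015241)×(1.408815 - 1.373468)/(-0.015241 - (-0.113586))
       = 1.414293
Iteration 4:
  f(1.408815) = -0.015241
  f(1.414293) = 0.000224
  x_5 = 1.414293 - 0.000224×(1.414293 - 1.408815)/(0.000224 - (-0.015241))
       = 1.414213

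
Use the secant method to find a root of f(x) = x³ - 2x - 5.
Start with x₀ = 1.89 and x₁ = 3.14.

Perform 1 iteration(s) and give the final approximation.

f(x) = x³ - 2x - 5
x₀ = 1.89, x₁ = 3.14

Secant formula: x_{n+1} = x_n - f(x_n)(x_n - x_{n-1})/(f(x_n) - f(x_{n-1}))

Iteration 1:
  f(1.890000) = -2.028731
  f(3.140000) = 19.679144
  x_2 = 3.140000 - 19.679144×(3.140000 - 1.890000)/(19.679144 - (-2.028731))
       = 2.006820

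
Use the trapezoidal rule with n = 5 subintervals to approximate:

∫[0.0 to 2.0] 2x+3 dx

f(x) = 2x+3
a = 0.0, b = 2.0, n = 5
h = (b - a)/n = 0.400000

Trapezoidal rule: (h/2)[f(x₀) + 2f(x₁) + 2f(x₂) + ... + f(xₙ)]

x_0 = 0.0000, f(x_0) = 3.000000, coefficient = 1
x_1 = 0.4000, f(x_1) = 3.800000, coefficient = 2
x_2 = 0.8000, f(x_2) = 4.600000, coefficient = 2
x_3 = 1.2000, f(x_3) = 5.400000, coefficient = 2
x_4 = 1.6000, f(x_4) = 6.200000, coefficient = 2
x_5 = 2.0000, f(x_5) = 7.000000, coefficient = 1

I ≈ (0.400000/2) × 50.000000 = 10.000000
Exact value: 10.000000
Error: 0.000000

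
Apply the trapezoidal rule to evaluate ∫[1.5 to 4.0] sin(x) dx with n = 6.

f(x) = sin(x)
a = 1.5, b = 4.0, n = 6
h = (b - a)/n = 0.416667

Trapezoidal rule: (h/2)[f(x₀) + 2f(x₁) + 2f(x₂) + ... + f(xₙ)]

x_0 = 1.5000, f(x_0) = 0.997495, coefficient = 1
x_1 = 1.9167, f(x_1) = 0.940781, coefficient = 2
x_2 = 2.3333, f(x_2) = 0.723086, coefficient = 2
x_3 = 2.7500, f(x_3) = 0.381661, coefficient = 2
x_4 = 3.1667, f(x_4) = -0.025071, coefficient = 2
x_5 = 3.5833, f(x_5) = -0.427514, coefficient = 2
x_6 = 4.0000, f(x_6) = -0.756802, coefficient = 1

I ≈ (0.416667/2) × 3.426578 = 0.713870
Exact value: 0.724381
Error: 0.010510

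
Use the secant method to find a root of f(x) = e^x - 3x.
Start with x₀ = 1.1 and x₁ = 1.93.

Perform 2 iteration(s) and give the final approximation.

f(x) = e^x - 3x
x₀ = 1.1, x₁ = 1.93

Secant formula: x_{n+1} = x_n - f(x_n)(x_n - x_{n-1})/(f(x_n) - f(x_{n-1}))

Iteration 1:
  f(1.100000) = -0.295834
  f(1.930000) = 1.099510
  x_2 = 1.930000 - 1.099510×(1.930000 - 1.100000)/(1.099510 - (-0.295834))
       = 1.275972
Iteration 2:
  f(1.930000) = 1.099510
  f(1.275972) = -0.245734
  x_3 = 1.275972 - (-0.245734)×(1.275972 - 1.930000)/(-0.245734 - 1.099510)
       = 1.395443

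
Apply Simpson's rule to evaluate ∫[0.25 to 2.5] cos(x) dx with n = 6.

f(x) = cos(x)
a = 0.25, b = 2.5, n = 6
h = (b - a)/n = 0.375000

Simpson's rule: (h/3)[f(x₀) + 4f(x₁) + 2f(x₂) + ... + f(xₙ)]

x_0 = 0.2500, f(x_0) = 0.968912, coefficient = 1
x_1 = 0.6250, f(x_1) = 0.810963, coefficient = 4
x_2 = 1.0000, f(x_2) = 0.540302, coefficient = 2
x_3 = 1.3750, f(x_3) = 0.194548, coefficient = 4
x_4 = 1.7500, f(x_4) = -0.178246, coefficient = 2
x_5 = 2.1250, f(x_5) = -0.526266, coefficient = 4
x_6 = 2.5000, f(x_6) = -0.801144, coefficient = 1

I ≈ (0.375000/3) × 2.808859 = 0.351107
Exact value: 0.351068
Error: 0.000039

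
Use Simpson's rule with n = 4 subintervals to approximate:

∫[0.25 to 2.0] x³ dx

f(x) = x³
a = 0.25, b = 2.0, n = 4
h = (b - a)/n = 0.437500

Simpson's rule: (h/3)[f(x₀) + 4f(x₁) + 2f(x₂) + ... + f(xₙ)]

x_0 = 0.2500, f(x_0) = 0.015625, coefficient = 1
x_1 = 0.6875, f(x_1) = 0.324951, coefficient = 4
x_2 = 1.1250, f(x_2) = 1.423828, coefficient = 2
x_3 = 1.5625, f(x_3) = 3.814697, coefficient = 4
x_4 = 2.0000, f(x_4) = 8.000000, coefficient = 1

I ≈ (0.437500/3) × 27.421875 = 3.999023
Exact value: 3.999023
Error: 0.000000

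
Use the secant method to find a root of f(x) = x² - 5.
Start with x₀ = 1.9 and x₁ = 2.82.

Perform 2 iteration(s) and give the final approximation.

f(x) = x² - 5
x₀ = 1.9, x₁ = 2.82

Secant formula: x_{n+1} = x_n - f(x_n)(x_n - x_{n-1})/(f(x_n) - f(x_{n-1}))

Iteration 1:
  f(1.900000) = -1.390000
  f(2.820000) = 2.952400
  x_2 = 2.820000 - 2.952400×(2.820000 - 1.900000)/(2.952400 - (-1.390000))
       = 2.194492
Iteration 2:
  f(2.820000) = 2.952400
  f(2.194492) = -0.184207
  x_3 = 2.194492 - (-0.184207)×(2.194492 - 2.820000)/(-0.184207 - 2.952400)
       = 2.231226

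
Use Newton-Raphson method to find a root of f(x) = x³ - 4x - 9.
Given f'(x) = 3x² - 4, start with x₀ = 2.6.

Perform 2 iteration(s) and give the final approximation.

f(x) = x³ - 4x - 9
f'(x) = 3x² - 4
x₀ = 2.6

Newton-Raphson formula: x_{n+1} = x_n - f(x_n)/f'(x_n)

Iteration 1:
  f(2.600000) = -1.824000
  f'(2.600000) = 16.280000
  x_1 = 2.600000 - (-1.824000)/16.280000 = 2.712039
Iteration 2:
  f(2.712039) = 0.099318
  f'(2.712039) = 18.065472
  x_2 = 2.712039 - 0.099318/18.065472 = 2.706542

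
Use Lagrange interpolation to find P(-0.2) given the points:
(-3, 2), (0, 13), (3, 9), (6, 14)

Lagrange interpolation formula:
P(x) = Σ yᵢ × Lᵢ(x)
where Lᵢ(x) = Π_{j≠i} (x - xⱼ)/(xᵢ - xⱼ)

L_0(-0.2) = (-0.2 - 0)/(-3 - 0) × (-0.2 - 3)/(-3 - 3) × (-0.2 - 6)/(-3 - 6) = 0.024494
L_1(-0.2) = (-0.2 - (-3))/(0 - (-3)) × (-0.2 - 3)/(0 - 3) × (-0.2 - 6)/(0 - 6) = 1.028741
L_2(-0.2) = (-0.2 - (-3))/(3 - (-3)) × (-0.2 - 0)/(3 - 0) × (-0.2 - 6)/(3 - 6) = -0.064296
L_3(-0.2) = (-0.2 - (-3))/(6 - (-3)) × (-0.2 - 0)/(6 - 0) × (-0.2 - 3)/(6 - 3) = 0.011062

P(-0.2) = 2×L_0(-0.2) + 13×L_1(-0.2) + 9×L_2(-0.2) + 14×L_3(-0.2)
P(-0.2) = 12.998815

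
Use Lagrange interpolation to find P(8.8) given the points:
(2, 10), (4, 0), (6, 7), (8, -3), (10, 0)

Lagrange interpolation formula:
P(x) = Σ yᵢ × Lᵢ(x)
where Lᵢ(x) = Π_{j≠i} (x - xⱼ)/(xᵢ - xⱼ)

L_0(8.8) = (8.8 - 4)/(2 - 4) × (8.8 - 6)/(2 - 6) × (8.8 - 8)/(2 - 8) × (8.8 - 10)/(2 - 10) = -0.033600
L_1(8.8) = (8.8 - 2)/(4 - 2) × (8.8 - 6)/(4 - 6) × (8.8 - 8)/(4 - 8) × (8.8 - 10)/(4 - 10) = 0.190400
L_2(8.8) = (8.8 - 2)/(6 - 2) × (8.8 - 4)/(6 - 4) × (8.8 - 8)/(6 - 8) × (8.8 - 10)/(6 - 10) = -0.489600
L_3(8.8) = (8.8 - 2)/(8 - 2) × (8.8 - 4)/(8 - 4) × (8.8 - 6)/(8 - 6) × (8.8 - 10)/(8 - 10) = 1.142400
L_4(8.8) = (8.8 - 2)/(10 - 2) × (8.8 - 4)/(10 - 4) × (8.8 - 6)/(10 - 6) × (8.8 - 8)/(10 - 8) = 0.190400

P(8.8) = 10×L_0(8.8) + 0×L_1(8.8) + 7×L_2(8.8) + (-3)×L_3(8.8) + 0×L_4(8.8)
P(8.8) = -7.190400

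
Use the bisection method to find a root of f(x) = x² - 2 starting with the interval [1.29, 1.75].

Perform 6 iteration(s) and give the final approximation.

f(x) = x² - 2
Initial interval: [1.29, 1.75]

Iteration 1:
  c_1 = (1.290000 + 1.750000)/2 = 1.520000
  f(c_1) = f(1.520000) = 0.310400
  f(a) × f(c) < 0, new interval: [1.290000, 1.520000]
Iteration 2:
  c_2 = (1.290000 + 1.520000)/2 = 1.405000
  f(c_2) = f(1.405000) = -0.025975
  f(a) × f(c) ≥ 0, new interval: [1.405000, 1.520000]
Iteration 3:
  c_3 = (1.405000 + 1.520000)/2 = 1.462500
  f(c_3) = f(1.462500) = 0.138906
  f(a) × f(c) < 0, new interval: [1.405000, 1.462500]
Iteration 4:
  c_4 = (1.405000 + 1.462500)/2 = 1.433750
  f(c_4) = f(1.433750) = 0.055639
  f(a) × f(c) < 0, new interval: [1.405000, 1.433750]
Iteration 5:
  c_5 = (1.405000 + 1.433750)/2 = 1.419375
  f(c_5) = f(1.419375) = 0.014625
  f(a) × f(c) < 0, new interval: [1.405000, 1.419375]
Iteration 6:
  c_6 = (1.405000 + 1.419375)/2 = 1.412187
  f(c_6) = f(1.412187) = -0.005726
  f(a) × f(c) ≥ 0, new interval: [1.412187, 1.419375]

After 6 iteration(s), the approximation is c_6 = 1.412187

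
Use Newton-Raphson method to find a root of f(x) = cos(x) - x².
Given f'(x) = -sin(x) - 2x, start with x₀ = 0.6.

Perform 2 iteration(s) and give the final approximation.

f(x) = cos(x) - x²
f'(x) = -sin(x) - 2x
x₀ = 0.6

Newton-Raphson formula: x_{n+1} = x_n - f(x_n)/f'(x_n)

Iteration 1:
  f(0.600000) = 0.465336
  f'(0.600000) = -1.764642
  x_1 = 0.600000 - 0.465336/(-1.764642) = 0.863700
Iteration 2:
  f(0.863700) = -0.096348
  f'(0.863700) = -2.487650
  x_2 = 0.863700 - (-0.096348)/(-2.487650) = 0.824969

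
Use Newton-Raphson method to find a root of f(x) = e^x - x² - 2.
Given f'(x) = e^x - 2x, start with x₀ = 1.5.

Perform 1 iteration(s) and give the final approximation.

f(x) = e^x - x² - 2
f'(x) = e^x - 2x
x₀ = 1.5

Newton-Raphson formula: x_{n+1} = x_n - f(x_n)/f'(x_n)

Iteration 1:
  f(1.500000) = 0.231689
  f'(1.500000) = 1.481689
  x_1 = 1.500000 - 0.231689/1.481689 = 1.343632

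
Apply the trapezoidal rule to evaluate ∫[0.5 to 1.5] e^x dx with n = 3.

f(x) = e^x
a = 0.5, b = 1.5, n = 3
h = (b - a)/n = 0.333333

Trapezoidal rule: (h/2)[f(x₀) + 2f(x₁) + 2f(x₂) + ... + f(xₙ)]

x_0 = 0.5000, f(x_0) = 1.648721, coefficient = 1
x_1 = 0.8333, f(x_1) = 2.300976, coefficient = 2
x_2 = 1.1667, f(x_2) = 3.211271, coefficient = 2
x_3 = 1.5000, f(x_3) = 4.481689, coefficient = 1

I ≈ (0.333333/2) × 17.154903 = 2.859151
Exact value: 2.832968
Error: 0.026183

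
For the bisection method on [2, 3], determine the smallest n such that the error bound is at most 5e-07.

We need (b-a)/2^n ≤ 5e-07
(3 - 2)/2^n ≤ 5e-07
1/2^n ≤ 5e-07
2^n ≥ 2000000
n ≥ log₂(2000000) = 20.93
n ≥ 21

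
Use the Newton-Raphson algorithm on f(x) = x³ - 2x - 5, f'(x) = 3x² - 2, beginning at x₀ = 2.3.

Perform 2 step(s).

f(x) = x³ - 2x - 5
f'(x) = 3x² - 2
x₀ = 2.3

Newton-Raphson formula: x_{n+1} = x_n - f(x_n)/f'(x_n)

Iteration 1:
  f(2.300000) = 2.567000
  f'(2.300000) = 13.870000
  x_1 = 2.300000 - 2.567000/13.870000 = 2.114924
Iteration 2:
  f(2.114924) = 0.230006
  f'(2.114924) = 11.418714
  x_2 = 2.114924 - 0.230006/11.418714 = 2.094781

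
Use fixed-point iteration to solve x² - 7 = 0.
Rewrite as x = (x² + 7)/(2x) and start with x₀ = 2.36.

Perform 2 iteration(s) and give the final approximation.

Equation: x² - 7 = 0
Fixed-point form: x = (x² + 7)/(2x)
x₀ = 2.36

x_1 = g(2.360000) = 2.663051
x_2 = g(2.663051) = 2.645808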